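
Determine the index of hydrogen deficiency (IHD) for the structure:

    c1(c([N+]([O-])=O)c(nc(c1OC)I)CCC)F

Molecular formula from the SMILES: C9H10FIN2O3.
DoU = (2C + 2 + N − H − X)/2 = (2·9 + 2 + 2 − 10 − 2)/2 = 10/2 = 5.
(Structurally: 1 ring(s) + 4 π bond(s) = 5.)

5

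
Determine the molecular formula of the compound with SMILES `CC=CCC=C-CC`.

Heavy atoms from the SMILES: 8 C.
Implicit hydrogens by atom environment:
  4 × C: 1 H each → 4
  2 × C: 3 H each → 6
  2 × C: 2 H each → 4
  Total hydrogens = 14.
Molecular formula: C8H14

C8H14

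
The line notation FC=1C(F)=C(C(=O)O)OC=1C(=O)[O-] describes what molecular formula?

Heavy atoms from the SMILES: 6 C, 2 F, 5 O.
Implicit hydrogens by atom environment:
  4 × C (aromatic): no H
  2 × C: no H
  2 × F: no H
  2 × O: no H
  1 × O: 1 H
  1 × O (aromatic): no H
  1 × O (charge -1): no H
  Total hydrogens = 1.
Net charge -1.
Molecular formula: C6HF2O5-

C6HF2O5-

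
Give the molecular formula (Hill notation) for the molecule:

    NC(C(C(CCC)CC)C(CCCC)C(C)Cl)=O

C15H30ClNO

Heavy atoms from the SMILES: 15 C, 1 Cl, 1 N, 1 O.
Implicit hydrogens by atom environment:
  6 × C: 2 H each → 12
  4 × C: 3 H each → 12
  4 × C: 1 H each → 4
  1 × C: no H
  1 × Cl: no H
  1 × N: 2 H
  1 × O: no H
  Total hydrogens = 30.
Molecular formula: C15H30ClNO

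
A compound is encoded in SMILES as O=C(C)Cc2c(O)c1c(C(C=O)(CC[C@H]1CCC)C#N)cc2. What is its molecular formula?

C18H21NO3

Heavy atoms from the SMILES: 18 C, 1 N, 3 O.
Implicit hydrogens by atom environment:
  5 × C: 2 H each → 10
  4 × C (aromatic): no H
  3 × C: no H
  2 × C: 3 H each → 6
  2 × C (aromatic): 1 H each → 2
  2 × C: 1 H each → 2
  2 × O: no H
  1 × N: no H
  1 × O: 1 H
  Total hydrogens = 21.
Molecular formula: C18H21NO3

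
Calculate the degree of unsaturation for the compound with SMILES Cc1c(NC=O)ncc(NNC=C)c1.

Molecular formula from the SMILES: C9H12N4O.
DoU = (2C + 2 + N − H − X)/2 = (2·9 + 2 + 4 − 12 − 0)/2 = 12/2 = 6.
(Structurally: 1 ring(s) + 5 π bond(s) = 6.)

6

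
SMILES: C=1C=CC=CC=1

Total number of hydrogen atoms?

6

Hydrogens are implicit in SMILES; fill each atom to its normal valence:
  6 × C (aromatic): 1 H each → 6
  Total hydrogens = 6.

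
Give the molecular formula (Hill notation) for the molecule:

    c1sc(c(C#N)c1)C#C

Heavy atoms from the SMILES: 7 C, 1 N, 1 S.
Implicit hydrogens by atom environment:
  2 × C (aromatic): 1 H each → 2
  2 × C (aromatic): no H
  2 × C: no H
  1 × C: 1 H
  1 × N: no H
  1 × S (aromatic): no H
  Total hydrogens = 3.
Molecular formula: C7H3NS

C7H3NS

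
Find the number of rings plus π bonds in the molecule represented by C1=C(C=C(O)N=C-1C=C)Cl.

5

Molecular formula from the SMILES: C7H6ClNO.
DoU = (2C + 2 + N − H − X)/2 = (2·7 + 2 + 1 − 6 − 1)/2 = 10/2 = 5.
(Structurally: 1 ring(s) + 4 π bond(s) = 5.)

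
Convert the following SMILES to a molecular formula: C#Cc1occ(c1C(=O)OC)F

C8H5FO3

Heavy atoms from the SMILES: 8 C, 1 F, 3 O.
Implicit hydrogens by atom environment:
  3 × C (aromatic): no H
  2 × C: no H
  2 × O: no H
  1 × C: 3 H
  1 × C (aromatic): 1 H
  1 × C: 1 H
  1 × F: no H
  1 × O (aromatic): no H
  Total hydrogens = 5.
Molecular formula: C8H5FO3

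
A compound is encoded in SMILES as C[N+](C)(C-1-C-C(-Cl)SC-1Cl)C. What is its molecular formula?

Heavy atoms from the SMILES: 7 C, 2 Cl, 1 N, 1 S.
Implicit hydrogens by atom environment:
  3 × C: 3 H each → 9
  3 × C: 1 H each → 3
  2 × Cl: no H
  1 × C: 2 H
  1 × N (charge +1): no H
  1 × S: no H
  Total hydrogens = 14.
Net charge +1.
Molecular formula: C7H14Cl2NS+

C7H14Cl2NS+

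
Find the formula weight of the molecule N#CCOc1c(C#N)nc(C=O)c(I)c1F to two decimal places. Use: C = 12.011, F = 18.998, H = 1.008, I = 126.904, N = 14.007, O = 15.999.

331.04

Molecular formula: C9H3FIN3O2.
M = 9×12.011 + 1×18.998 + 3×1.008 + 1×126.904 + 3×14.007 + 2×15.999 = 331.04 g/mol.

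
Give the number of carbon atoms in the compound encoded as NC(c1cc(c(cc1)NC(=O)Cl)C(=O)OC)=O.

The symbol for carbon appears 10 times in the SMILES. Lowercase c denotes aromatic carbon and counts toward C.

10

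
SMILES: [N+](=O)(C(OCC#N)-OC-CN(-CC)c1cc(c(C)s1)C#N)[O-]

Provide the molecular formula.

Heavy atoms from the SMILES: 13 C, 4 N, 4 O, 1 S.
Implicit hydrogens by atom environment:
  4 × C: 2 H each → 8
  3 × C (aromatic): no H
  3 × N: no H
  3 × O: no H
  2 × C: 3 H each → 6
  2 × C: no H
  1 × C (aromatic): 1 H
  1 × C: 1 H
  1 × N (charge +1): no H
  1 × O (charge -1): no H
  1 × S (aromatic): no H
  Total hydrogens = 16.
Molecular formula: C13H16N4O4S

C13H16N4O4S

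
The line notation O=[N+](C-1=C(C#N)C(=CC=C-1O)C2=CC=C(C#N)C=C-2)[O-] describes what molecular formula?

Heavy atoms from the SMILES: 14 C, 3 N, 3 O.
Implicit hydrogens by atom environment:
  6 × C (aromatic): 1 H each → 6
  6 × C (aromatic): no H
  2 × C: no H
  2 × N: no H
  1 × N (charge +1): no H
  1 × O: 1 H
  1 × O: no H
  1 × O (charge -1): no H
  Total hydrogens = 7.
Molecular formula: C14H7N3O3

C14H7N3O3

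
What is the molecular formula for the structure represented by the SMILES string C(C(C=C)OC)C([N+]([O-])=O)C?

Heavy atoms from the SMILES: 7 C, 1 N, 3 O.
Implicit hydrogens by atom environment:
  3 × C: 1 H each → 3
  2 × C: 3 H each → 6
  2 × C: 2 H each → 4
  2 × O: no H
  1 × N (charge +1): no H
  1 × O (charge -1): no H
  Total hydrogens = 13.
Molecular formula: C7H13NO3

C7H13NO3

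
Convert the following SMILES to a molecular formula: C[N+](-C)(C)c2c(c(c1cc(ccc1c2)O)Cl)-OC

Heavy atoms from the SMILES: 14 C, 1 Cl, 1 N, 2 O.
Implicit hydrogens by atom environment:
  6 × C (aromatic): no H
  4 × C: 3 H each → 12
  4 × C (aromatic): 1 H each → 4
  1 × Cl: no H
  1 × N (charge +1): no H
  1 × O: 1 H
  1 × O: no H
  Total hydrogens = 17.
Net charge +1.
Molecular formula: C14H17ClNO2+

C14H17ClNO2+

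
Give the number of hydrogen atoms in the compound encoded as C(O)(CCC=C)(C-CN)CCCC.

Hydrogens are implicit in SMILES; fill each atom to its normal valence:
  8 × C: 2 H each → 16
  1 × C: 3 H
  1 × C: 1 H
  1 × C: no H
  1 × N: 2 H
  1 × O: 1 H
  Total hydrogens = 23.

23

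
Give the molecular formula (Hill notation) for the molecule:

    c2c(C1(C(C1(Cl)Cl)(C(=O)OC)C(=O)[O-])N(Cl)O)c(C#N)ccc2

C13H8Cl3N2O5-

Heavy atoms from the SMILES: 13 C, 3 Cl, 2 N, 5 O.
Implicit hydrogens by atom environment:
  6 × C: no H
  4 × C (aromatic): 1 H each → 4
  3 × Cl: no H
  3 × O: no H
  2 × C (aromatic): no H
  2 × N: no H
  1 × C: 3 H
  1 × O: 1 H
  1 × O (charge -1): no H
  Total hydrogens = 8.
Net charge -1.
Molecular formula: C13H8Cl3N2O5-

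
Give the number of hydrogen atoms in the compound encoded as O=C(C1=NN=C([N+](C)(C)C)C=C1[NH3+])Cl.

13

Hydrogens are implicit in SMILES; fill each atom to its normal valence:
  3 × C: 3 H each → 9
  3 × C (aromatic): no H
  2 × N (aromatic): no H
  1 × C (aromatic): 1 H
  1 × C: no H
  1 × Cl: no H
  1 × N (charge +1): 3 H
  1 × N (charge +1): no H
  1 × O: no H
  Total hydrogens = 13.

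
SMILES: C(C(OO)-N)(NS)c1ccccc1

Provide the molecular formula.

Heavy atoms from the SMILES: 8 C, 2 N, 2 O, 1 S.
Implicit hydrogens by atom environment:
  5 × C (aromatic): 1 H each → 5
  2 × C: 1 H each → 2
  1 × C (aromatic): no H
  1 × N: 2 H
  1 × N: 1 H
  1 × O: 1 H
  1 × O: no H
  1 × S: 1 H
  Total hydrogens = 12.
Molecular formula: C8H12N2O2S

C8H12N2O2S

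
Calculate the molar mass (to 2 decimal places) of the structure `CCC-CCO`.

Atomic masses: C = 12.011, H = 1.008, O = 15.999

Molecular formula: C5H12O.
M = 5×12.011 + 12×1.008 + 1×15.999 = 88.15 g/mol.

88.15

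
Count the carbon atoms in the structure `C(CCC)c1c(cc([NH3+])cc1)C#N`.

The symbol for carbon appears 11 times in the SMILES. Lowercase c denotes aromatic carbon and counts toward C.

11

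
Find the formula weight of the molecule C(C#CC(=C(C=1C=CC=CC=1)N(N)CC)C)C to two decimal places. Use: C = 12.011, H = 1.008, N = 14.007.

228.34

Molecular formula: C15H20N2.
M = 15×12.011 + 20×1.008 + 2×14.007 = 228.34 g/mol.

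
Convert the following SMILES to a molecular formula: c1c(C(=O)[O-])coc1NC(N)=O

C6H5N2O4-

Heavy atoms from the SMILES: 6 C, 2 N, 4 O.
Implicit hydrogens by atom environment:
  2 × C (aromatic): 1 H each → 2
  2 × C (aromatic): no H
  2 × C: no H
  2 × O: no H
  1 × N: 2 H
  1 × N: 1 H
  1 × O (aromatic): no H
  1 × O (charge -1): no H
  Total hydrogens = 5.
Net charge -1.
Molecular formula: C6H5N2O4-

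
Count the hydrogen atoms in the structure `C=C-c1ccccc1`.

Hydrogens are implicit in SMILES; fill each atom to its normal valence:
  5 × C (aromatic): 1 H each → 5
  1 × C: 2 H
  1 × C: 1 H
  1 × C (aromatic): no H
  Total hydrogens = 8.

8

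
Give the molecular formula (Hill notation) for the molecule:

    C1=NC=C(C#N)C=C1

C6H4N2

Heavy atoms from the SMILES: 6 C, 2 N.
Implicit hydrogens by atom environment:
  4 × C (aromatic): 1 H each → 4
  1 × C (aromatic): no H
  1 × C: no H
  1 × N (aromatic): no H
  1 × N: no H
  Total hydrogens = 4.
Molecular formula: C6H4N2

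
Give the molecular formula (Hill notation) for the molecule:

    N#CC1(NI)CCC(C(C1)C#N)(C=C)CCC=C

Heavy atoms from the SMILES: 14 C, 1 I, 3 N.
Implicit hydrogens by atom environment:
  7 × C: 2 H each → 14
  4 × C: no H
  3 × C: 1 H each → 3
  2 × N: no H
  1 × I: no H
  1 × N: 1 H
  Total hydrogens = 18.
Molecular formula: C14H18IN3

C14H18IN3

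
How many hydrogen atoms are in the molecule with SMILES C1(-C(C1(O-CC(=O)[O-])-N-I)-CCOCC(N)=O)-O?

14

Hydrogens are implicit in SMILES; fill each atom to its normal valence:
  4 × C: 2 H each → 8
  4 × O: no H
  3 × C: no H
  2 × C: 1 H each → 2
  1 × I: no H
  1 × N: 2 H
  1 × N: 1 H
  1 × O: 1 H
  1 × O (charge -1): no H
  Total hydrogens = 14.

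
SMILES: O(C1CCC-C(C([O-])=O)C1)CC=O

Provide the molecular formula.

C9H13O4-

Heavy atoms from the SMILES: 9 C, 4 O.
Implicit hydrogens by atom environment:
  5 × C: 2 H each → 10
  3 × C: 1 H each → 3
  3 × O: no H
  1 × C: no H
  1 × O (charge -1): no H
  Total hydrogens = 13.
Net charge -1.
Molecular formula: C9H13O4-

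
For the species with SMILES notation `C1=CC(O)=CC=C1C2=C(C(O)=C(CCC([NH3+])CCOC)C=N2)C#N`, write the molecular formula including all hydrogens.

Heavy atoms from the SMILES: 18 C, 3 N, 3 O.
Implicit hydrogens by atom environment:
  6 × C (aromatic): no H
  5 × C (aromatic): 1 H each → 5
  4 × C: 2 H each → 8
  2 × O: 1 H each → 2
  1 × C: 3 H
  1 × C: 1 H
  1 × C: no H
  1 × N (charge +1): 3 H
  1 × N (aromatic): no H
  1 × N: no H
  1 × O: no H
  Total hydrogens = 22.
Net charge +1.
Molecular formula: C18H22N3O3+

C18H22N3O3+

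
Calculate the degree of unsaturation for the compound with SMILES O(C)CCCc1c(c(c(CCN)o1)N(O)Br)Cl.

3

Molecular formula from the SMILES: C10H16BrClN2O3.
DoU = (2C + 2 + N − H − X)/2 = (2·10 + 2 + 2 − 16 − 2)/2 = 6/2 = 3.
(Structurally: 1 ring(s) + 2 π bond(s) = 3.)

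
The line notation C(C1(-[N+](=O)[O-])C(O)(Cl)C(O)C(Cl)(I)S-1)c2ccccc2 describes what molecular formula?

Heavy atoms from the SMILES: 11 C, 2 Cl, 1 I, 1 N, 4 O, 1 S.
Implicit hydrogens by atom environment:
  5 × C (aromatic): 1 H each → 5
  3 × C: no H
  2 × Cl: no H
  2 × O: 1 H each → 2
  1 × C: 2 H
  1 × C: 1 H
  1 × C (aromatic): no H
  1 × I: no H
  1 × N (charge +1): no H
  1 × O: no H
  1 × O (charge -1): no H
  1 × S: no H
  Total hydrogens = 10.
Molecular formula: C11H10Cl2INO4S

C11H10Cl2INO4S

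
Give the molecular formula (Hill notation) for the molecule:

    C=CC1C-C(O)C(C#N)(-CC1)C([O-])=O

Heavy atoms from the SMILES: 10 C, 1 N, 3 O.
Implicit hydrogens by atom environment:
  4 × C: 2 H each → 8
  3 × C: 1 H each → 3
  3 × C: no H
  1 × N: no H
  1 × O: 1 H
  1 × O: no H
  1 × O (charge -1): no H
  Total hydrogens = 12.
Net charge -1.
Molecular formula: C10H12NO3-

C10H12NO3-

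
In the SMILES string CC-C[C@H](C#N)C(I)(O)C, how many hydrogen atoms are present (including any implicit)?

12

Hydrogens are implicit in SMILES; fill each atom to its normal valence:
  2 × C: 3 H each → 6
  2 × C: 2 H each → 4
  2 × C: no H
  1 × C: 1 H
  1 × I: no H
  1 × N: no H
  1 × O: 1 H
  Total hydrogens = 12.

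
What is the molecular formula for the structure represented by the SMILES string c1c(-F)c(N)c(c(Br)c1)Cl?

C6H4BrClFN

Heavy atoms from the SMILES: 1 Br, 6 C, 1 Cl, 1 F, 1 N.
Implicit hydrogens by atom environment:
  4 × C (aromatic): no H
  2 × C (aromatic): 1 H each → 2
  1 × Br: no H
  1 × Cl: no H
  1 × F: no H
  1 × N: 2 H
  Total hydrogens = 4.
Molecular formula: C6H4BrClFN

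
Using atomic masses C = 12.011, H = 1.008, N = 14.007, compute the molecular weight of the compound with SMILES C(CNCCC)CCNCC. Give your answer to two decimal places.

158.29

Molecular formula: C9H22N2.
M = 9×12.011 + 22×1.008 + 2×14.007 = 158.29 g/mol.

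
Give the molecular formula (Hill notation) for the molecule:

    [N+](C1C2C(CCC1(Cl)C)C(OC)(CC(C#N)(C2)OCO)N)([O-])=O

C14H22ClN3O5

Heavy atoms from the SMILES: 14 C, 1 Cl, 3 N, 5 O.
Implicit hydrogens by atom environment:
  5 × C: 2 H each → 10
  4 × C: no H
  3 × C: 1 H each → 3
  3 × O: no H
  2 × C: 3 H each → 6
  1 × Cl: no H
  1 × N: 2 H
  1 × N: no H
  1 × N (charge +1): no H
  1 × O: 1 H
  1 × O (charge -1): no H
  Total hydrogens = 22.
Molecular formula: C14H22ClN3O5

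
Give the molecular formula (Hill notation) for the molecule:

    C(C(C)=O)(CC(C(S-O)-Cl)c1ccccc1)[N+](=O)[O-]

C12H14ClNO4S

Heavy atoms from the SMILES: 12 C, 1 Cl, 1 N, 4 O, 1 S.
Implicit hydrogens by atom environment:
  5 × C (aromatic): 1 H each → 5
  3 × C: 1 H each → 3
  2 × O: no H
  1 × C: 3 H
  1 × C: 2 H
  1 × C: no H
  1 × C (aromatic): no H
  1 × Cl: no H
  1 × N (charge +1): no H
  1 × O: 1 H
  1 × O (charge -1): no H
  1 × S: no H
  Total hydrogens = 14.
Molecular formula: C12H14ClNO4S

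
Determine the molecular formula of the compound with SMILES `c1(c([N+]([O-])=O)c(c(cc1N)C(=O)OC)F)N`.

Heavy atoms from the SMILES: 8 C, 1 F, 3 N, 4 O.
Implicit hydrogens by atom environment:
  5 × C (aromatic): no H
  3 × O: no H
  2 × N: 2 H each → 4
  1 × C: 3 H
  1 × C (aromatic): 1 H
  1 × C: no H
  1 × F: no H
  1 × N (charge +1): no H
  1 × O (charge -1): no H
  Total hydrogens = 8.
Molecular formula: C8H8FN3O4

C8H8FN3O4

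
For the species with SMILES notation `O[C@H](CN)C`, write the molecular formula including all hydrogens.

C3H9NO

Heavy atoms from the SMILES: 3 C, 1 N, 1 O.
Implicit hydrogens by atom environment:
  1 × C: 3 H
  1 × C: 2 H
  1 × C: 1 H
  1 × N: 2 H
  1 × O: 1 H
  Total hydrogens = 9.
Molecular formula: C3H9NO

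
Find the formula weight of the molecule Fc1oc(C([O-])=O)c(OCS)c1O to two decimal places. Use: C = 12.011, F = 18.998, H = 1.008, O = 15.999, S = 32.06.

Molecular formula: C6H4FO5S-.
M = 6×12.011 + 1×18.998 + 4×1.008 + 5×15.999 + 1×32.06 = 207.15 g/mol.

207.15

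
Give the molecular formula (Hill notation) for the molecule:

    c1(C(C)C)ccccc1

C9H12

Heavy atoms from the SMILES: 9 C.
Implicit hydrogens by atom environment:
  5 × C (aromatic): 1 H each → 5
  2 × C: 3 H each → 6
  1 × C: 1 H
  1 × C (aromatic): no H
  Total hydrogens = 12.
Molecular formula: C9H12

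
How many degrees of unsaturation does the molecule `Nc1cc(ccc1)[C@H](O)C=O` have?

Molecular formula from the SMILES: C8H9NO2.
DoU = (2C + 2 + N − H − X)/2 = (2·8 + 2 + 1 − 9 − 0)/2 = 10/2 = 5.
(Structurally: 1 ring(s) + 4 π bond(s) = 5.)

5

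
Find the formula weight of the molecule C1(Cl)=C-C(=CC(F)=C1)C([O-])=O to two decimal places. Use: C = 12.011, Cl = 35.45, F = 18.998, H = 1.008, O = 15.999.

Molecular formula: C7H3ClFO2-.
M = 7×12.011 + 1×35.45 + 1×18.998 + 3×1.008 + 2×15.999 = 173.55 g/mol.

173.55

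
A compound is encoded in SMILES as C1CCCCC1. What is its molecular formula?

C6H12

Heavy atoms from the SMILES: 6 C.
Implicit hydrogens by atom environment:
  6 × C: 2 H each → 12
  Total hydrogens = 12.
Molecular formula: C6H12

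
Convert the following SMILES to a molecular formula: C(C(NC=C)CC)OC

C7H15NO

Heavy atoms from the SMILES: 7 C, 1 N, 1 O.
Implicit hydrogens by atom environment:
  3 × C: 2 H each → 6
  2 × C: 3 H each → 6
  2 × C: 1 H each → 2
  1 × N: 1 H
  1 × O: no H
  Total hydrogens = 15.
Molecular formula: C7H15NO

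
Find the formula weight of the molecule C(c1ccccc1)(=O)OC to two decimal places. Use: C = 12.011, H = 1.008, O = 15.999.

Molecular formula: C8H8O2.
M = 8×12.011 + 8×1.008 + 2×15.999 = 136.15 g/mol.

136.15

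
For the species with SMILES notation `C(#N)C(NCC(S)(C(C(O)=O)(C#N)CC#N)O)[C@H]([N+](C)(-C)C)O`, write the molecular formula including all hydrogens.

Heavy atoms from the SMILES: 13 C, 5 N, 4 O, 1 S.
Implicit hydrogens by atom environment:
  6 × C: no H
  3 × C: 3 H each → 9
  3 × N: no H
  3 × O: 1 H each → 3
  2 × C: 2 H each → 4
  2 × C: 1 H each → 2
  1 × N: 1 H
  1 × N (charge +1): no H
  1 × O: no H
  1 × S: 1 H
  Total hydrogens = 20.
Net charge +1.
Molecular formula: C13H20N5O4S+

C13H20N5O4S+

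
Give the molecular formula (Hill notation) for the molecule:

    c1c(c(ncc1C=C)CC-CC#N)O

Heavy atoms from the SMILES: 11 C, 2 N, 1 O.
Implicit hydrogens by atom environment:
  4 × C: 2 H each → 8
  3 × C (aromatic): no H
  2 × C (aromatic): 1 H each → 2
  1 × C: 1 H
  1 × C: no H
  1 × N (aromatic): no H
  1 × N: no H
  1 × O: 1 H
  Total hydrogens = 12.
Molecular formula: C11H12N2O

C11H12N2O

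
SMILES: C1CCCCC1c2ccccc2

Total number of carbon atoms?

The symbol for carbon appears 12 times in the SMILES. Lowercase c denotes aromatic carbon and counts toward C.

12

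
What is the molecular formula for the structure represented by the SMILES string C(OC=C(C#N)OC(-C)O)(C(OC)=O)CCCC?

Heavy atoms from the SMILES: 12 C, 1 N, 5 O.
Implicit hydrogens by atom environment:
  4 × O: no H
  3 × C: 3 H each → 9
  3 × C: 2 H each → 6
  3 × C: 1 H each → 3
  3 × C: no H
  1 × N: no H
  1 × O: 1 H
  Total hydrogens = 19.
Molecular formula: C12H19NO5

C12H19NO5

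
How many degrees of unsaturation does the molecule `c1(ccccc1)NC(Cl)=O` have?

Molecular formula from the SMILES: C7H6ClNO.
DoU = (2C + 2 + N − H − X)/2 = (2·7 + 2 + 1 − 6 − 1)/2 = 10/2 = 5.
(Structurally: 1 ring(s) + 4 π bond(s) = 5.)

5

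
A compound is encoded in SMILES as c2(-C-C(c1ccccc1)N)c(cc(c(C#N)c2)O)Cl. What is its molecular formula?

Heavy atoms from the SMILES: 15 C, 1 Cl, 2 N, 1 O.
Implicit hydrogens by atom environment:
  7 × C (aromatic): 1 H each → 7
  5 × C (aromatic): no H
  1 × C: 2 H
  1 × C: 1 H
  1 × C: no H
  1 × Cl: no H
  1 × N: 2 H
  1 × N: no H
  1 × O: 1 H
  Total hydrogens = 13.
Molecular formula: C15H13ClN2O

C15H13ClN2O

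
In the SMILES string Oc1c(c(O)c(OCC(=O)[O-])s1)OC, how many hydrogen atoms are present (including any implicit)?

7

Hydrogens are implicit in SMILES; fill each atom to its normal valence:
  4 × C (aromatic): no H
  3 × O: no H
  2 × O: 1 H each → 2
  1 × C: 3 H
  1 × C: 2 H
  1 × C: no H
  1 × O (charge -1): no H
  1 × S (aromatic): no H
  Total hydrogens = 7.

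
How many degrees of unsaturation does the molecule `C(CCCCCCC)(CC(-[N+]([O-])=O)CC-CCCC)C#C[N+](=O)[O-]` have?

Molecular formula from the SMILES: C18H32N2O4.
DoU = (2C + 2 + N − H − X)/2 = (2·18 + 2 + 2 − 32 − 0)/2 = 8/2 = 4.
(Structurally: 0 ring(s) + 4 π bond(s) = 4.)

4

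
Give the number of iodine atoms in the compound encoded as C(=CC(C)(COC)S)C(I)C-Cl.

1

The symbol for iodine appears 1 time in the SMILES.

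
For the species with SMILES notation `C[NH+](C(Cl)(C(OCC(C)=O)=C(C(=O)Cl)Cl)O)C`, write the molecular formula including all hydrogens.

Heavy atoms from the SMILES: 9 C, 3 Cl, 1 N, 4 O.
Implicit hydrogens by atom environment:
  5 × C: no H
  3 × C: 3 H each → 9
  3 × Cl: no H
  3 × O: no H
  1 × C: 2 H
  1 × N (charge +1): 1 H
  1 × O: 1 H
  Total hydrogens = 13.
Net charge +1.
Molecular formula: C9H13Cl3NO4+

C9H13Cl3NO4+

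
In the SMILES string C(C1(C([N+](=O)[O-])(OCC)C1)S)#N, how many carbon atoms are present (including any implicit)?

The symbol for carbon appears 6 times in the SMILES.

6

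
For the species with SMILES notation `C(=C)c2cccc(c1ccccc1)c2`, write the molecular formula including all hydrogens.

Heavy atoms from the SMILES: 14 C.
Implicit hydrogens by atom environment:
  9 × C (aromatic): 1 H each → 9
  3 × C (aromatic): no H
  1 × C: 2 H
  1 × C: 1 H
  Total hydrogens = 12.
Molecular formula: C14H12

C14H12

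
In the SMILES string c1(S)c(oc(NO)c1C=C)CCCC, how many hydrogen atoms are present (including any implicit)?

Hydrogens are implicit in SMILES; fill each atom to its normal valence:
  4 × C: 2 H each → 8
  4 × C (aromatic): no H
  1 × C: 3 H
  1 × C: 1 H
  1 × N: 1 H
  1 × O: 1 H
  1 × O (aromatic): no H
  1 × S: 1 H
  Total hydrogens = 15.

15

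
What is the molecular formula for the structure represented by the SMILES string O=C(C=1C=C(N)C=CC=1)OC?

Heavy atoms from the SMILES: 8 C, 1 N, 2 O.
Implicit hydrogens by atom environment:
  4 × C (aromatic): 1 H each → 4
  2 × C (aromatic): no H
  2 × O: no H
  1 × C: 3 H
  1 × C: no H
  1 × N: 2 H
  Total hydrogens = 9.
Molecular formula: C8H9NO2

C8H9NO2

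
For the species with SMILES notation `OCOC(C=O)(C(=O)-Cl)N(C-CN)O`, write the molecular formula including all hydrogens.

C6H11ClN2O5

Heavy atoms from the SMILES: 6 C, 1 Cl, 2 N, 5 O.
Implicit hydrogens by atom environment:
  3 × C: 2 H each → 6
  3 × O: no H
  2 × C: no H
  2 × O: 1 H each → 2
  1 × C: 1 H
  1 × Cl: no H
  1 × N: 2 H
  1 × N: no H
  Total hydrogens = 11.
Molecular formula: C6H11ClN2O5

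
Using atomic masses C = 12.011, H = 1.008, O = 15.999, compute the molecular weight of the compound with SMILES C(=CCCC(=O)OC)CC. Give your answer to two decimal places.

Molecular formula: C8H14O2.
M = 8×12.011 + 14×1.008 + 2×15.999 = 142.20 g/mol.

142.20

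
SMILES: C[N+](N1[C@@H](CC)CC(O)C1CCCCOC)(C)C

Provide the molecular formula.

C14H31N2O2+

Heavy atoms from the SMILES: 14 C, 2 N, 2 O.
Implicit hydrogens by atom environment:
  6 × C: 2 H each → 12
  5 × C: 3 H each → 15
  3 × C: 1 H each → 3
  1 × N: no H
  1 × N (charge +1): no H
  1 × O: 1 H
  1 × O: no H
  Total hydrogens = 31.
Net charge +1.
Molecular formula: C14H31N2O2+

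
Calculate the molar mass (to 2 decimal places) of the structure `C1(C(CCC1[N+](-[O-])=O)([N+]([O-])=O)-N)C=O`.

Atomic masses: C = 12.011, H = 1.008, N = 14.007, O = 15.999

Molecular formula: C6H9N3O5.
M = 6×12.011 + 9×1.008 + 3×14.007 + 5×15.999 = 203.15 g/mol.

203.15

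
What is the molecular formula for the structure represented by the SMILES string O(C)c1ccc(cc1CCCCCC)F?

Heavy atoms from the SMILES: 13 C, 1 F, 1 O.
Implicit hydrogens by atom environment:
  5 × C: 2 H each → 10
  3 × C (aromatic): 1 H each → 3
  3 × C (aromatic): no H
  2 × C: 3 H each → 6
  1 × F: no H
  1 × O: no H
  Total hydrogens = 19.
Molecular formula: C13H19FO

C13H19FO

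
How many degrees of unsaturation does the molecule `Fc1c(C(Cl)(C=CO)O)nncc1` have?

5

Molecular formula from the SMILES: C7H6ClFN2O2.
DoU = (2C + 2 + N − H − X)/2 = (2·7 + 2 + 2 − 6 − 2)/2 = 10/2 = 5.
(Structurally: 1 ring(s) + 4 π bond(s) = 5.)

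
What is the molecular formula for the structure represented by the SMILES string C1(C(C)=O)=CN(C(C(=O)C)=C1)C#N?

Heavy atoms from the SMILES: 9 C, 2 N, 2 O.
Implicit hydrogens by atom environment:
  3 × C: no H
  2 × C: 3 H each → 6
  2 × C (aromatic): 1 H each → 2
  2 × C (aromatic): no H
  2 × O: no H
  1 × N (aromatic): no H
  1 × N: no H
  Total hydrogens = 8.
Molecular formula: C9H8N2O2

C9H8N2O2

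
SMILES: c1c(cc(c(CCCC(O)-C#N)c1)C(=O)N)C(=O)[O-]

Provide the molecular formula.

Heavy atoms from the SMILES: 13 C, 2 N, 4 O.
Implicit hydrogens by atom environment:
  3 × C: 2 H each → 6
  3 × C (aromatic): 1 H each → 3
  3 × C (aromatic): no H
  3 × C: no H
  2 × O: no H
  1 × C: 1 H
  1 × N: 2 H
  1 × N: no H
  1 × O: 1 H
  1 × O (charge -1): no H
  Total hydrogens = 13.
Net charge -1.
Molecular formula: C13H13N2O4-

C13H13N2O4-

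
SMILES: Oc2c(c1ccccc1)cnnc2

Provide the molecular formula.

C10H8N2O

Heavy atoms from the SMILES: 10 C, 2 N, 1 O.
Implicit hydrogens by atom environment:
  7 × C (aromatic): 1 H each → 7
  3 × C (aromatic): no H
  2 × N (aromatic): no H
  1 × O: 1 H
  Total hydrogens = 8.
Molecular formula: C10H8N2O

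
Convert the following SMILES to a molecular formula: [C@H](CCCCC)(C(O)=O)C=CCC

Heavy atoms from the SMILES: 11 C, 2 O.
Implicit hydrogens by atom environment:
  5 × C: 2 H each → 10
  3 × C: 1 H each → 3
  2 × C: 3 H each → 6
  1 × C: no H
  1 × O: 1 H
  1 × O: no H
  Total hydrogens = 20.
Molecular formula: C11H20O2

C11H20O2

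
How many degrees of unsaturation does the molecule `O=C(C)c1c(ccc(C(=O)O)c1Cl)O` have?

Molecular formula from the SMILES: C9H7ClO4.
DoU = (2C + 2 + N − H − X)/2 = (2·9 + 2 + 0 − 7 − 1)/2 = 12/2 = 6.
(Structurally: 1 ring(s) + 5 π bond(s) = 6.)

6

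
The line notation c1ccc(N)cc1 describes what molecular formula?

C6H7N

Heavy atoms from the SMILES: 6 C, 1 N.
Implicit hydrogens by atom environment:
  5 × C (aromatic): 1 H each → 5
  1 × C (aromatic): no H
  1 × N: 2 H
  Total hydrogens = 7.
Molecular formula: C6H7N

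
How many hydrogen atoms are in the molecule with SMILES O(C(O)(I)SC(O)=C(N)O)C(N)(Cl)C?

Hydrogens are implicit in SMILES; fill each atom to its normal valence:
  4 × C: no H
  3 × O: 1 H each → 3
  2 × N: 2 H each → 4
  1 × C: 3 H
  1 × Cl: no H
  1 × I: no H
  1 × O: no H
  1 × S: no H
  Total hydrogens = 10.

10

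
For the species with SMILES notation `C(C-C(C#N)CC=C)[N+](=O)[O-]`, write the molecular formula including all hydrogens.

C7H10N2O2

Heavy atoms from the SMILES: 7 C, 2 N, 2 O.
Implicit hydrogens by atom environment:
  4 × C: 2 H each → 8
  2 × C: 1 H each → 2
  1 × C: no H
  1 × N (charge +1): no H
  1 × N: no H
  1 × O: no H
  1 × O (charge -1): no H
  Total hydrogens = 10.
Molecular formula: C7H10N2O2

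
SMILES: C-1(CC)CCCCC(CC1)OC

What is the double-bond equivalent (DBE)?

Molecular formula from the SMILES: C11H22O.
DoU = (2C + 2 + N − H − X)/2 = (2·11 + 2 + 0 − 22 − 0)/2 = 2/2 = 1.
(Structurally: 1 ring(s) + 0 π bond(s) = 1.)

1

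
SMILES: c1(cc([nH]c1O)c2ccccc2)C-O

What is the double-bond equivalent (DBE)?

7

Molecular formula from the SMILES: C11H11NO2.
DoU = (2C + 2 + N − H − X)/2 = (2·11 + 2 + 1 − 11 − 0)/2 = 14/2 = 7.
(Structurally: 2 ring(s) + 5 π bond(s) = 7.)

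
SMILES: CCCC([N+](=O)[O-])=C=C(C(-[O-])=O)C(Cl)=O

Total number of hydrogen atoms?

7

Hydrogens are implicit in SMILES; fill each atom to its normal valence:
  5 × C: no H
  3 × O: no H
  2 × C: 2 H each → 4
  2 × O (charge -1): no H
  1 × C: 3 H
  1 × Cl: no H
  1 × N (charge +1): no H
  Total hydrogens = 7.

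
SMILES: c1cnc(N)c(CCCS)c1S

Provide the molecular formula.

C8H12N2S2

Heavy atoms from the SMILES: 8 C, 2 N, 2 S.
Implicit hydrogens by atom environment:
  3 × C: 2 H each → 6
  3 × C (aromatic): no H
  2 × C (aromatic): 1 H each → 2
  2 × S: 1 H each → 2
  1 × N: 2 H
  1 × N (aromatic): no H
  Total hydrogens = 12.
Molecular formula: C8H12N2S2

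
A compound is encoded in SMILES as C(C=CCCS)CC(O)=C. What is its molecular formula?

C8H14OS

Heavy atoms from the SMILES: 8 C, 1 O, 1 S.
Implicit hydrogens by atom environment:
  5 × C: 2 H each → 10
  2 × C: 1 H each → 2
  1 × C: no H
  1 × O: 1 H
  1 × S: 1 H
  Total hydrogens = 14.
Molecular formula: C8H14OS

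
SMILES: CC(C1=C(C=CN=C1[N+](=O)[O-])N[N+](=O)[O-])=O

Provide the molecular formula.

Heavy atoms from the SMILES: 7 C, 4 N, 5 O.
Implicit hydrogens by atom environment:
  3 × C (aromatic): no H
  3 × O: no H
  2 × C (aromatic): 1 H each → 2
  2 × N (charge +1): no H
  2 × O (charge -1): no H
  1 × C: 3 H
  1 × C: no H
  1 × N: 1 H
  1 × N (aromatic): no H
  Total hydrogens = 6.
Molecular formula: C7H6N4O5

C7H6N4O5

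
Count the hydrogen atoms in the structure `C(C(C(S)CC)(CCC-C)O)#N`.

17

Hydrogens are implicit in SMILES; fill each atom to its normal valence:
  4 × C: 2 H each → 8
  2 × C: 3 H each → 6
  2 × C: no H
  1 × C: 1 H
  1 × N: no H
  1 × O: 1 H
  1 × S: 1 H
  Total hydrogens = 17.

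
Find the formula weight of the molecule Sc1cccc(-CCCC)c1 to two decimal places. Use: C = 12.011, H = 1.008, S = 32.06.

166.28

Molecular formula: C10H14S.
M = 10×12.011 + 14×1.008 + 1×32.06 = 166.28 g/mol.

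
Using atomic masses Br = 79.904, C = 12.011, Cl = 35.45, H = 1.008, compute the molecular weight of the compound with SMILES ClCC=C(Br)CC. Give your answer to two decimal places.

183.47

Molecular formula: C5H8BrCl.
M = 1×79.904 + 5×12.011 + 1×35.45 + 8×1.008 = 183.47 g/mol.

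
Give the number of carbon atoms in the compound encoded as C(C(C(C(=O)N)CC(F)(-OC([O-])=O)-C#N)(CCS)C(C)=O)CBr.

13

The symbol for carbon appears 13 times in the SMILES.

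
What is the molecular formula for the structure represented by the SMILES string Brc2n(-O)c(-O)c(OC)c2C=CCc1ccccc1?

C14H14BrNO3

Heavy atoms from the SMILES: 1 Br, 14 C, 1 N, 3 O.
Implicit hydrogens by atom environment:
  5 × C (aromatic): 1 H each → 5
  5 × C (aromatic): no H
  2 × C: 1 H each → 2
  2 × O: 1 H each → 2
  1 × Br: no H
  1 × C: 3 H
  1 × C: 2 H
  1 × N (aromatic): no H
  1 × O: no H
  Total hydrogens = 14.
Molecular formula: C14H14BrNO3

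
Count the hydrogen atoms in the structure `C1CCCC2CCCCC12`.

Hydrogens are implicit in SMILES; fill each atom to its normal valence:
  8 × C: 2 H each → 16
  2 × C: 1 H each → 2
  Total hydrogens = 18.

18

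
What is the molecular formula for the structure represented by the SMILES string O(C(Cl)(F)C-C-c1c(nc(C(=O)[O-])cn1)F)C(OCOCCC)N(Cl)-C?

Heavy atoms from the SMILES: 14 C, 2 Cl, 2 F, 3 N, 5 O.
Implicit hydrogens by atom environment:
  5 × C: 2 H each → 10
  4 × O: no H
  3 × C (aromatic): no H
  2 × C: 3 H each → 6
  2 × C: no H
  2 × Cl: no H
  2 × F: no H
  2 × N (aromatic): no H
  1 × C (aromatic): 1 H
  1 × C: 1 H
  1 × N: no H
  1 × O (charge -1): no H
  Total hydrogens = 18.
Net charge -1.
Molecular formula: C14H18Cl2F2N3O5-

C14H18Cl2F2N3O5-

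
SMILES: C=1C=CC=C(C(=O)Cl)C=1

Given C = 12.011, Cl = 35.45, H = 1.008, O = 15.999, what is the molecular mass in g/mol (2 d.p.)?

Molecular formula: C7H5ClO.
M = 7×12.011 + 1×35.45 + 5×1.008 + 1×15.999 = 140.57 g/mol.

140.57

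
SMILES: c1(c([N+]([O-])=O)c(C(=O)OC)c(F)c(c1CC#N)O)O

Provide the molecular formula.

C10H7FN2O6

Heavy atoms from the SMILES: 10 C, 1 F, 2 N, 6 O.
Implicit hydrogens by atom environment:
  6 × C (aromatic): no H
  3 × O: no H
  2 × C: no H
  2 × O: 1 H each → 2
  1 × C: 3 H
  1 × C: 2 H
  1 × F: no H
  1 × N (charge +1): no H
  1 × N: no H
  1 × O (charge -1): no H
  Total hydrogens = 7.
Molecular formula: C10H7FN2O6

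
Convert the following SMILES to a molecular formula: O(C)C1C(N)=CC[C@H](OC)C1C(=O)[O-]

C9H14NO4-

Heavy atoms from the SMILES: 9 C, 1 N, 4 O.
Implicit hydrogens by atom environment:
  4 × C: 1 H each → 4
  3 × O: no H
  2 × C: 3 H each → 6
  2 × C: no H
  1 × C: 2 H
  1 × N: 2 H
  1 × O (charge -1): no H
  Total hydrogens = 14.
Net charge -1.
Molecular formula: C9H14NO4-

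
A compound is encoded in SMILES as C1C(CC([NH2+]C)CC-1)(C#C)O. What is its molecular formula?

Heavy atoms from the SMILES: 9 C, 1 N, 1 O.
Implicit hydrogens by atom environment:
  4 × C: 2 H each → 8
  2 × C: 1 H each → 2
  2 × C: no H
  1 × C: 3 H
  1 × N (charge +1): 2 H
  1 × O: 1 H
  Total hydrogens = 16.
Net charge +1.
Molecular formula: C9H16NO+

C9H16NO+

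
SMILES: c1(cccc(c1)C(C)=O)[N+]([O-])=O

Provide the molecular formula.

C8H7NO3

Heavy atoms from the SMILES: 8 C, 1 N, 3 O.
Implicit hydrogens by atom environment:
  4 × C (aromatic): 1 H each → 4
  2 × C (aromatic): no H
  2 × O: no H
  1 × C: 3 H
  1 × C: no H
  1 × N (charge +1): no H
  1 × O (charge -1): no H
  Total hydrogens = 7.
Molecular formula: C8H7NO3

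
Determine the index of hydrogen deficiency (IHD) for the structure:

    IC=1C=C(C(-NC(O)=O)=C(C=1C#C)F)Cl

Molecular formula from the SMILES: C9H4ClFINO2.
DoU = (2C + 2 + N − H − X)/2 = (2·9 + 2 + 1 − 4 − 3)/2 = 14/2 = 7.
(Structurally: 1 ring(s) + 6 π bond(s) = 7.)

7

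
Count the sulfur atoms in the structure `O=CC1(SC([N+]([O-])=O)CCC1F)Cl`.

The symbol for sulfur appears 1 time in the SMILES.

1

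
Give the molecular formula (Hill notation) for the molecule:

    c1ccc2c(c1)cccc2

C10H8

Heavy atoms from the SMILES: 10 C.
Implicit hydrogens by atom environment:
  8 × C (aromatic): 1 H each → 8
  2 × C (aromatic): no H
  Total hydrogens = 8.
Molecular formula: C10H8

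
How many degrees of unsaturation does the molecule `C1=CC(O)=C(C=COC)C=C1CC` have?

Molecular formula from the SMILES: C11H14O2.
DoU = (2C + 2 + N − H − X)/2 = (2·11 + 2 + 0 − 14 − 0)/2 = 10/2 = 5.
(Structurally: 1 ring(s) + 4 π bond(s) = 5.)

5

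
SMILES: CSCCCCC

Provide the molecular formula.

Heavy atoms from the SMILES: 6 C, 1 S.
Implicit hydrogens by atom environment:
  4 × C: 2 H each → 8
  2 × C: 3 H each → 6
  1 × S: no H
  Total hydrogens = 14.
Molecular formula: C6H14S

C6H14S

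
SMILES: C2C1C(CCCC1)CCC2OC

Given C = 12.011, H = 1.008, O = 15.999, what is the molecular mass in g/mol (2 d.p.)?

Molecular formula: C11H20O.
M = 11×12.011 + 20×1.008 + 1×15.999 = 168.28 g/mol.

168.28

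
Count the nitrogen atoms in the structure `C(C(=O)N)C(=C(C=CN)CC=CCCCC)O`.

The symbol for nitrogen appears 2 times in the SMILES.

2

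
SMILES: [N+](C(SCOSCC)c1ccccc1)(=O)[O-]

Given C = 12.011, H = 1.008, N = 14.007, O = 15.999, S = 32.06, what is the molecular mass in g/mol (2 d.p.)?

Molecular formula: C10H13NO3S2.
M = 10×12.011 + 13×1.008 + 1×14.007 + 3×15.999 + 2×32.06 = 259.34 g/mol.

259.34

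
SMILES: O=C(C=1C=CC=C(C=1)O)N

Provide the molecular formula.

C7H7NO2

Heavy atoms from the SMILES: 7 C, 1 N, 2 O.
Implicit hydrogens by atom environment:
  4 × C (aromatic): 1 H each → 4
  2 × C (aromatic): no H
  1 × C: no H
  1 × N: 2 H
  1 × O: 1 H
  1 × O: no H
  Total hydrogens = 7.
Molecular formula: C7H7NO2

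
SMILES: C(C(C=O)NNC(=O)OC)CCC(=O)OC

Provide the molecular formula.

C9H16N2O5

Heavy atoms from the SMILES: 9 C, 2 N, 5 O.
Implicit hydrogens by atom environment:
  5 × O: no H
  3 × C: 2 H each → 6
  2 × C: 3 H each → 6
  2 × C: 1 H each → 2
  2 × C: no H
  2 × N: 1 H each → 2
  Total hydrogens = 16.
Molecular formula: C9H16N2O5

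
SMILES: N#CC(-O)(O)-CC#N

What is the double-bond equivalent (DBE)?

4

Molecular formula from the SMILES: C4H4N2O2.
DoU = (2C + 2 + N − H − X)/2 = (2·4 + 2 + 2 − 4 − 0)/2 = 8/2 = 4.
(Structurally: 0 ring(s) + 4 π bond(s) = 4.)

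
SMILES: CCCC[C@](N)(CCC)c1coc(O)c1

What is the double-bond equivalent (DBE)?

Molecular formula from the SMILES: C12H21NO2.
DoU = (2C + 2 + N − H − X)/2 = (2·12 + 2 + 1 − 21 − 0)/2 = 6/2 = 3.
(Structurally: 1 ring(s) + 2 π bond(s) = 3.)

3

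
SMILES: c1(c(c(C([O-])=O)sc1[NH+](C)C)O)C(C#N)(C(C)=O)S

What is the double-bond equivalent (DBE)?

Molecular formula from the SMILES: C11H12N2O4S2.
DoU = (2C + 2 + N − H − X)/2 = (2·11 + 2 + 2 − 12 − 0)/2 = 14/2 = 7.
(Structurally: 1 ring(s) + 6 π bond(s) = 7.)

7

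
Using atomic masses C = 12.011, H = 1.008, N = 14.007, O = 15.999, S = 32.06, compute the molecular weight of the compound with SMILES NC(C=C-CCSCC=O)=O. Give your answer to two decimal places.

173.23

Molecular formula: C7H11NO2S.
M = 7×12.011 + 11×1.008 + 1×14.007 + 2×15.999 + 1×32.06 = 173.23 g/mol.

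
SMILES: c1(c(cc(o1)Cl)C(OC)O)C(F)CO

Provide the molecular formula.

Heavy atoms from the SMILES: 8 C, 1 Cl, 1 F, 4 O.
Implicit hydrogens by atom environment:
  3 × C (aromatic): no H
  2 × C: 1 H each → 2
  2 × O: 1 H each → 2
  1 × C: 3 H
  1 × C: 2 H
  1 × C (aromatic): 1 H
  1 × Cl: no H
  1 × F: no H
  1 × O (aromatic): no H
  1 × O: no H
  Total hydrogens = 10.
Molecular formula: C8H10ClFO4

C8H10ClFO4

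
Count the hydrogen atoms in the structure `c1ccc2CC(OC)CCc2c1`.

Hydrogens are implicit in SMILES; fill each atom to its normal valence:
  4 × C (aromatic): 1 H each → 4
  3 × C: 2 H each → 6
  2 × C (aromatic): no H
  1 × C: 3 H
  1 × C: 1 H
  1 × O: no H
  Total hydrogens = 14.

14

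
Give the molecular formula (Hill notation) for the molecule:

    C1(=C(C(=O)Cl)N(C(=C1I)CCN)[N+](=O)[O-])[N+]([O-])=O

Heavy atoms from the SMILES: 7 C, 1 Cl, 1 I, 4 N, 5 O.
Implicit hydrogens by atom environment:
  4 × C (aromatic): no H
  3 × O: no H
  2 × C: 2 H each → 4
  2 × N (charge +1): no H
  2 × O (charge -1): no H
  1 × C: no H
  1 × Cl: no H
  1 × I: no H
  1 × N: 2 H
  1 × N (aromatic): no H
  Total hydrogens = 6.
Molecular formula: C7H6ClIN4O5

C7H6ClIN4O5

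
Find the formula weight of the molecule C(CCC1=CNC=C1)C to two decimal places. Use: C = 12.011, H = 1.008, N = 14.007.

Molecular formula: C8H13N.
M = 8×12.011 + 13×1.008 + 1×14.007 = 123.20 g/mol.

123.20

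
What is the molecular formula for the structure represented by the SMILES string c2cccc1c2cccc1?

Heavy atoms from the SMILES: 10 C.
Implicit hydrogens by atom environment:
  8 × C (aromatic): 1 H each → 8
  2 × C (aromatic): no H
  Total hydrogens = 8.
Molecular formula: C10H8

C10H8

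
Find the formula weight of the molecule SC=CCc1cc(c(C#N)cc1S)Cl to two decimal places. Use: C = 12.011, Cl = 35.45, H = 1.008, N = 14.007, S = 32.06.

241.75

Molecular formula: C10H8ClNS2.
M = 10×12.011 + 1×35.45 + 8×1.008 + 1×14.007 + 2×32.06 = 241.75 g/mol.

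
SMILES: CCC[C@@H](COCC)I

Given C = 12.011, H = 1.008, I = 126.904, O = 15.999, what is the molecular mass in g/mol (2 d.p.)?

Molecular formula: C7H15IO.
M = 7×12.011 + 15×1.008 + 1×126.904 + 1×15.999 = 242.10 g/mol.

242.10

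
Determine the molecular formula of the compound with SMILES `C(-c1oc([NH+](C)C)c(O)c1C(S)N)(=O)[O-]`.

C8H12N2O4S

Heavy atoms from the SMILES: 8 C, 2 N, 4 O, 1 S.
Implicit hydrogens by atom environment:
  4 × C (aromatic): no H
  2 × C: 3 H each → 6
  1 × C: 1 H
  1 × C: no H
  1 × N: 2 H
  1 × N (charge +1): 1 H
  1 × O: 1 H
  1 × O (aromatic): no H
  1 × O: no H
  1 × O (charge -1): no H
  1 × S: 1 H
  Total hydrogens = 12.
Molecular formula: C8H12N2O4S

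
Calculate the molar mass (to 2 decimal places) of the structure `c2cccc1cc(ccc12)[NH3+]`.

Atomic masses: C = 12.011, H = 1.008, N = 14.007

Molecular formula: C10H10N+.
M = 10×12.011 + 10×1.008 + 1×14.007 = 144.20 g/mol.

144.20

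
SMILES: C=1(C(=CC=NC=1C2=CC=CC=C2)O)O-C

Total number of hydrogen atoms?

Hydrogens are implicit in SMILES; fill each atom to its normal valence:
  7 × C (aromatic): 1 H each → 7
  4 × C (aromatic): no H
  1 × C: 3 H
  1 × N (aromatic): no H
  1 × O: 1 H
  1 × O: no H
  Total hydrogens = 11.

11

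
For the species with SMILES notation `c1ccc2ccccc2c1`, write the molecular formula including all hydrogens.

C10H8

Heavy atoms from the SMILES: 10 C.
Implicit hydrogens by atom environment:
  8 × C (aromatic): 1 H each → 8
  2 × C (aromatic): no H
  Total hydrogens = 8.
Molecular formula: C10H8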